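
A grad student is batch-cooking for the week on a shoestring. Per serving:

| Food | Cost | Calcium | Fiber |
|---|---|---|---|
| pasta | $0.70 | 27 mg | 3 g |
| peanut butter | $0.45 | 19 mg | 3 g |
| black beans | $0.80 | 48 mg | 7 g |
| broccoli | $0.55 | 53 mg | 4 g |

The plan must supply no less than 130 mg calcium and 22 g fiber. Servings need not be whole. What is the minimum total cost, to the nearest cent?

pasta only: max(130/27, 22/3) = 7.333 servings → $5.13.
peanut butter only: max(130/19, 22/3) = 7.333 servings → $3.30.
black beans only: max(130/48, 22/7) = 3.143 servings → $2.51.
broccoli only: max(130/53, 22/4) = 5.5 servings → $3.02.
pasta + peanut butter with both targets exact would need a negative amount; discard.
pasta + black beans with both targets exact would need a negative amount; discard.
pasta + broccoli: the both-tight solution has a negative serving — not a feasible corner.
peanut butter + black beans: the both-tight solution has a negative serving — not a feasible corner.
peanut butter + broccoli: the both-tight solution has a negative serving — not a feasible corner.
black beans + broccoli: intersection lies outside the first quadrant.
So the least-cost plan costs $2.51.

$2.51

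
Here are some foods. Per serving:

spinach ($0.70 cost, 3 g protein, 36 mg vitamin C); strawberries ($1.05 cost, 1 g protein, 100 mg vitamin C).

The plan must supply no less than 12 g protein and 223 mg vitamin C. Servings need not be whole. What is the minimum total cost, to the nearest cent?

$3.53

Check every corner: each single food scaled to meet both minima, and each pair solved so both constraints bind.
spinach only: max(12/3, 223/36) = 6.194 servings → $4.34.
strawberries only: max(12/1, 223/100) = 12 servings → $12.60.
spinach + strawberries with both tight: 3.701 servings and 0.8977 servings → $3.53.
Cheapest feasible corner: $3.53.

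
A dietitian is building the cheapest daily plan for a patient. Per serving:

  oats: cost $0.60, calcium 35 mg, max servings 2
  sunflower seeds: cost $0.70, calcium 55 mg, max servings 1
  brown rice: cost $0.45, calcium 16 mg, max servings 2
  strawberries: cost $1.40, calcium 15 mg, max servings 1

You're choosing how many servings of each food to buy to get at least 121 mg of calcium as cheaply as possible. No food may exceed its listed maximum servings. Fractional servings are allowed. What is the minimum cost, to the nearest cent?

$1.83

Cost per mg of calcium: sunflower seeds $0.0127, oats $0.0171, brown rice $0.0281, strawberries $0.0933.
Take 1 serving of sunflower seeds: +55.0 mg calcium for $0.70 (total $0.70, still need 66.0 mg).
Take 1.886 servings of oats: +66.0 mg calcium for $1.13 (total $1.83, still need 0.0 mg).
Filling from the cheapest source first is optimal under one linear minimum: $1.83.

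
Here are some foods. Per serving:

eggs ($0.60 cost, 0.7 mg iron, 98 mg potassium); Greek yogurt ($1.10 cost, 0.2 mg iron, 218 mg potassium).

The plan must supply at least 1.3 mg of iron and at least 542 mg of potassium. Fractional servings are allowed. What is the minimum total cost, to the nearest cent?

$2.87

Minimising a linear cost over {iron ≥ 1.3, potassium ≥ 542, servings ≥ 0} — the optimum is at a vertex, using one or two foods.
eggs only: max(1.3/0.7, 542/98) = 5.531 servings → $3.32.
Greek yogurt only: max(1.3/0.2, 542/218) = 6.5 servings → $7.15.
eggs + Greek yogurt with both tight: 1.316 servings and 1.895 servings → $2.87.
So the least-cost plan costs $2.87.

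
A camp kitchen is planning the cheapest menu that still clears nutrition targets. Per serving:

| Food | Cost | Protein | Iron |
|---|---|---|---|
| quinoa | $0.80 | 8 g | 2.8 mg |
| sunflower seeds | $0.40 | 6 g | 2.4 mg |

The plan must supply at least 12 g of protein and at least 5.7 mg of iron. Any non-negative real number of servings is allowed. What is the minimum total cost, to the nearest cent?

An LP optimum is at a vertex; with two nutrient constraints at most two foods are used. Check each candidate.
quinoa only: max(12/8, 5.7/2.8) = 2.036 servings → $1.63.
sunflower seeds only: max(12/6, 5.7/2.4) = 2.375 servings → $0.95.
quinoa + sunflower seeds: the both-tight solution has a negative serving — not a feasible corner.
So the least-cost plan costs $0.95.

$0.95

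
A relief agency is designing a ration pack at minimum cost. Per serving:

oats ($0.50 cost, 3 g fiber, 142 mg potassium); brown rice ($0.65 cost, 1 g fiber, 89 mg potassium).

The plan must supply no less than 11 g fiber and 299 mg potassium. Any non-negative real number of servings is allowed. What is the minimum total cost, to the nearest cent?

oats only: max(11/3, 299/142) = 3.667 servings → $1.83.
brown rice only: max(11/1, 299/89) = 11 servings → $7.15.
oats + brown rice with both targets exact would need a negative amount; discard.
So the least-cost plan costs $1.83.

$1.83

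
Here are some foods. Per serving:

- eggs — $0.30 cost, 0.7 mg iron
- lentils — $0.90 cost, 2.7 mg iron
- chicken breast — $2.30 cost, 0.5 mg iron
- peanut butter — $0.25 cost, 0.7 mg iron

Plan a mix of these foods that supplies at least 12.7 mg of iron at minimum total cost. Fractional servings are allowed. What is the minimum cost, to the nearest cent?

$4.23

Cost per mg of iron: lentils $0.3333, peanut butter $0.3571, eggs $0.4286, chicken breast $4.6000.
With no serving limits, use only lentils: 12.7 mg / 2.7 mg = 4.704 servings × $0.90 = $4.23.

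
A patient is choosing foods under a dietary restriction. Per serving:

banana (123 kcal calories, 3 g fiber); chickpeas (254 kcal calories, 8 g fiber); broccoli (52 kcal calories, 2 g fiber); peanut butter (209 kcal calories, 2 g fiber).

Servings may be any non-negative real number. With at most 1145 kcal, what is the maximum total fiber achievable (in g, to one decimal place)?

44.0 g

Fiber per kcal: broccoli 0.03846, chickpeas 0.0315, banana 0.02439, peanut butter 0.009569.
With no serving limits, spend the whole calories allowance on broccoli: 1145 kcal / 52 kcal × 2 g = 44.0 g.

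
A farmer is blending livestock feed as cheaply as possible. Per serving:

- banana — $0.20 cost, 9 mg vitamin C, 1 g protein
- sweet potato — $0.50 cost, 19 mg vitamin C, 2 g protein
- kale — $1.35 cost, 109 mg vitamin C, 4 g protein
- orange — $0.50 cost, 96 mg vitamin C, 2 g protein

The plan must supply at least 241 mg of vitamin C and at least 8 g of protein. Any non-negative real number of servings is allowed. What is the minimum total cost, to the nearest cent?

An LP optimum is at a vertex; with two nutrient constraints at most two foods are used. Check each candidate.
banana only: max(241/9, 8/1) = 26.78 servings → $5.36.
sweet potato only: max(241/19, 8/2) = 12.68 servings → $6.34.
kale only: max(241/109, 8/4) = 2.211 servings → $2.98.
orange only: max(241/96, 8/2) = 4 servings → $2.00.
banana + sweet potato: the both-tight solution has a negative serving — not a feasible corner.
banana + kale: the both-tight solution has a negative serving — not a feasible corner.
banana + orange with both tight: 3.667 servings and 2.167 servings → $1.82.
sweet potato + kale: intersection lies outside the first quadrant.
sweet potato + orange with both tight: 1.857 servings and 2.143 servings → $2.00.
kale + orange with both tight: 1.723 servings and 0.5542 servings → $2.60.
So the least-cost plan costs $1.82.

$1.82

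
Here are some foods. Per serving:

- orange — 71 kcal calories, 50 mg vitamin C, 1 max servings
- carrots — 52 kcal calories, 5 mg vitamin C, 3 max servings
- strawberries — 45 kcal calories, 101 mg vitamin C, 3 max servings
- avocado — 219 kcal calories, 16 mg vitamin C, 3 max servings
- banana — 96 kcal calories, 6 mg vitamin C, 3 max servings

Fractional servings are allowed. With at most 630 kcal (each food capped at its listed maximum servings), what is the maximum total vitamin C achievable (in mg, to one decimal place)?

387.6 mg

Vitamin C per kcal: strawberries 2.244, orange 0.7042, carrots 0.09615, avocado 0.07306, banana 0.0625.
Take 3 servings of strawberries: uses 135 kcal, +303.0 mg vitamin C (running total 303.0 mg).
Take 1 serving of orange: uses 71 kcal, +50.0 mg vitamin C (running total 353.0 mg).
Take 3 servings of carrots: uses 156 kcal, +15.0 mg vitamin C (running total 368.0 mg).
Take 1.224 servings of avocado: uses 268 kcal, +19.6 mg vitamin C (running total 387.6 mg).
Greedy by best ratio exhausts the calories allowance optimally: 387.6 mg.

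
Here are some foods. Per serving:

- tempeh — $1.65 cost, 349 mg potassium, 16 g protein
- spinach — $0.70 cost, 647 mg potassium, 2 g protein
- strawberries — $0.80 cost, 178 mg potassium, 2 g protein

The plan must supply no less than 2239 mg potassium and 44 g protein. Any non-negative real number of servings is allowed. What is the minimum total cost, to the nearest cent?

At the optimum either one food covers both requirements or two foods hit both targets exactly; no other combination can be cheaper.
tempeh only: max(2239/349, 44/16) = 6.415 servings → $10.59.
spinach only: max(2239/647, 44/2) = 22 servings → $15.40.
strawberries only: max(2239/178, 44/2) = 22 servings → $17.60.
tempeh + spinach with both tight: 2.485 servings and 2.12 servings → $5.58.
tempeh + strawberries with both tight: 1.56 servings and 9.52 servings → $10.19.
spinach + strawberries: the both-tight solution has a negative serving — not a feasible corner.
So the least-cost plan costs $5.58.

$5.58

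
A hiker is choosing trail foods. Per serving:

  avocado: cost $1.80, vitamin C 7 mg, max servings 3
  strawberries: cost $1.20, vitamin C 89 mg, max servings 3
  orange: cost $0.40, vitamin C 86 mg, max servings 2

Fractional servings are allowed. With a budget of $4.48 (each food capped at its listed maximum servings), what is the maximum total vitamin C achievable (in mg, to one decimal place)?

439.3 mg

Vitamin C per dollar: orange 215, strawberries 74.17, avocado 3.889.
Take 2 servings of orange: spends $0.80, +172.0 mg vitamin C (running total 172.0 mg).
Take 3 servings of strawberries: spends $3.60, +267.0 mg vitamin C (running total 439.0 mg).
Take 0.04444 servings of avocado: spends $0.08, +0.3 mg vitamin C (running total 439.3 mg).
Filling greedily by vitamin C-per-dollar is optimal for one linear limit, giving 439.3 mg.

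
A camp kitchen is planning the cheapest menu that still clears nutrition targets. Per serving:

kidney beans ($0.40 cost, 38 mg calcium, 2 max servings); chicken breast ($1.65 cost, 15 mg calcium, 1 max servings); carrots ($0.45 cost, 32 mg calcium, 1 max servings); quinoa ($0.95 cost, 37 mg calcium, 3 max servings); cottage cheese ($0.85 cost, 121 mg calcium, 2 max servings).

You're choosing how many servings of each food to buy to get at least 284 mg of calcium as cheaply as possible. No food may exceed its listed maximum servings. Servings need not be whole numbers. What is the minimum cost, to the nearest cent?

Cost per mg of calcium: cottage cheese $0.0070, kidney beans $0.0105, carrots $0.0141, quinoa $0.0257, chicken breast $0.1100.
Take 2 servings of cottage cheese: +242.0 mg calcium for $1.70 (total $1.70, still need 42.0 mg).
Take 1.105 servings of kidney beans: +42.0 mg calcium for $0.44 (total $2.14, still need 0.0 mg).
Filling from the cheapest source first is optimal under one linear minimum: $2.14.

$2.14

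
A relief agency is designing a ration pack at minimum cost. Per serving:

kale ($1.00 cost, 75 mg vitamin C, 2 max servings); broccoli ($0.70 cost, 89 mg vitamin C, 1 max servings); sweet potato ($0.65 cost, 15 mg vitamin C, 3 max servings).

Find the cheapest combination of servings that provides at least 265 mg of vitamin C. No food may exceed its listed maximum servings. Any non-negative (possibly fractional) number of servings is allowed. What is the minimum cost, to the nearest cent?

Cost per mg of vitamin C: broccoli $0.0079, kale $0.0133, sweet potato $0.0433.
Take 1 serving of broccoli: +89.0 mg vitamin C for $0.70 (total $0.70, still need 176.0 mg).
Take 2 servings of kale: +150.0 mg vitamin C for $2.00 (total $2.70, still need 26.0 mg).
Take 1.733 servings of sweet potato: +26.0 mg vitamin C for $1.13 (total $3.83, still need 0.0 mg).
Greedy by cheapest-per-mg is optimal for a single linear constraint, so the minimum cost is $3.83.

$3.83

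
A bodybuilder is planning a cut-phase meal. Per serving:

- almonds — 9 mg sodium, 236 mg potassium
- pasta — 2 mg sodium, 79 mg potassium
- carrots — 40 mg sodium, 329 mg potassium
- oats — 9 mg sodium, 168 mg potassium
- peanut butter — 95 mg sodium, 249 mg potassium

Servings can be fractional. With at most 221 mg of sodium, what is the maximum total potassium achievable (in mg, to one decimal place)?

Potassium per mg sodium: pasta 39.5, almonds 26.22, oats 18.67, carrots 8.225, peanut butter 2.621.
With no serving limits, spend the whole sodium allowance on pasta: 221 mg / 2 mg × 79 mg = 8729.5 mg.

8729.5 mg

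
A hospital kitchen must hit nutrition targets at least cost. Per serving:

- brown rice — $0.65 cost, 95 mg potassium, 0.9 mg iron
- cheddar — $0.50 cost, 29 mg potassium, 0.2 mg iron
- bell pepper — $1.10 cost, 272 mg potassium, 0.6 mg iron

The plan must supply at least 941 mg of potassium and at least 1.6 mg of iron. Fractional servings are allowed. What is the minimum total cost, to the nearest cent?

$3.81

brown rice only: max(941/95, 1.6/0.9) = 9.905 servings → $6.44.
cheddar only: max(941/29, 1.6/0.2) = 32.45 servings → $16.22.
bell pepper only: max(941/272, 1.6/0.6) = 3.46 servings → $3.81.
brown rice + cheddar: intersection lies outside the first quadrant.
brown rice + bell pepper with both targets exact would need a negative amount; discard.
cheddar + bell pepper: the both-tight solution has a negative serving — not a feasible corner.
So the least-cost plan costs $3.81.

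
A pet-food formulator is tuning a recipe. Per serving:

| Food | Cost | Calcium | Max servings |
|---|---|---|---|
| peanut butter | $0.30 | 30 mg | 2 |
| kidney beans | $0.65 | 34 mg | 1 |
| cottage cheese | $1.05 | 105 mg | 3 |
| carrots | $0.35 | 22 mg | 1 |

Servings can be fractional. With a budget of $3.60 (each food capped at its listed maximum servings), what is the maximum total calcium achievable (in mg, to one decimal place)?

360.0 mg

Calcium per dollar: peanut butter 100, cottage cheese 100, carrots 62.86, kidney beans 52.31.
Take 2 servings of peanut butter: spends $0.60, +60.0 mg calcium (running total 60.0 mg).
Take 2.857 servings of cottage cheese: spends $3.00, +300.0 mg calcium (running total 360.0 mg).
Filling greedily by calcium-per-dollar is optimal for one linear limit, giving 360.0 mg.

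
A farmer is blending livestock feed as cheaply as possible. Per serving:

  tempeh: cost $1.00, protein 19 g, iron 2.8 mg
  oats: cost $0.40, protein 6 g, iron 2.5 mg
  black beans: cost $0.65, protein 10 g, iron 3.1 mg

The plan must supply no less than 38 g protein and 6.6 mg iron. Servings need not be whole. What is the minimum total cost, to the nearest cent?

This is a tiny linear program; its minimum lies at a vertex of the feasible set. List the vertices and price them.
tempeh only: max(38/19, 6.6/2.8) = 2.357 servings → $2.36.
oats only: max(38/6, 6.6/2.5) = 6.333 servings → $2.53.
black beans only: max(38/10, 6.6/3.1) = 3.8 servings → $2.47.
tempeh + oats with both tight: 1.805 servings and 0.6189 servings → $2.05.
tempeh + black beans with both tight: 1.676 servings and 0.6149 servings → $2.08.
oats + black beans: the both-tight solution has a negative serving — not a feasible corner.
Cheapest feasible corner: $2.05.

$2.05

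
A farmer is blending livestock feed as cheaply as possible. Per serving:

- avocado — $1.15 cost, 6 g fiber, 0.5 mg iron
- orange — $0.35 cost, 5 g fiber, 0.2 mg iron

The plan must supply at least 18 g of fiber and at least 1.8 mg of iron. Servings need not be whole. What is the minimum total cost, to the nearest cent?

Two binding constraints pin down two serving amounts, so the optimal mix uses at most two foods. The candidates are each food alone (scaled to the tighter of fiber/iron) and each pair with both constraints tight.
avocado only: max(18/6, 1.8/0.5) = 3.6 servings → $4.14.
orange only: max(18/5, 1.8/0.2) = 9 servings → $3.15.
avocado + orange: intersection lies outside the first quadrant.
So the least-cost plan costs $3.15.

$3.15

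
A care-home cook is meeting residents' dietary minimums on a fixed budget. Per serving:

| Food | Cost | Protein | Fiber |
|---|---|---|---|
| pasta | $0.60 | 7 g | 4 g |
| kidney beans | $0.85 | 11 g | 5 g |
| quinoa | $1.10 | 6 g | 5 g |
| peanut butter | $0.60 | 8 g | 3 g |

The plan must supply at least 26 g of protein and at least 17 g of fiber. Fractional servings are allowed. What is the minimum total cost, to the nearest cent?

$2.55

At the optimum either one food covers both requirements or two foods hit both targets exactly; no other combination can be cheaper.
pasta only: max(26/7, 17/4) = 4.25 servings → $2.55.
kidney beans only: max(26/11, 17/5) = 3.4 servings → $2.89.
quinoa only: max(26/6, 17/5) = 4.333 servings → $4.77.
peanut butter only: max(26/8, 17/3) = 5.667 servings → $3.40.
pasta + kidney beans with both targets exact would need a negative amount; discard.
pasta + quinoa with both tight: 2.545 servings and 1.364 servings → $3.03.
pasta + peanut butter: intersection lies outside the first quadrant.
kidney beans + quinoa with both tight: 1.12 servings and 2.28 servings → $3.46.
kidney beans + peanut butter: intersection lies outside the first quadrant.
quinoa + peanut butter with both tight: 2.636 servings and 1.273 servings → $3.66.
The minimum over all feasible corners is $2.55.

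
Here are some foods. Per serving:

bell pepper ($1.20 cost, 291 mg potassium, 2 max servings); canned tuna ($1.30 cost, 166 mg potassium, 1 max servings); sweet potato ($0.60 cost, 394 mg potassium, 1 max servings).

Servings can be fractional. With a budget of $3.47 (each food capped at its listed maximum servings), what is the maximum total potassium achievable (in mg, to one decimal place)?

Potassium per dollar: sweet potato 656.7, bell pepper 242.5, canned tuna 127.7.
Take 1 serving of sweet potato: spends $0.60, +394.0 mg potassium (running total 394.0 mg).
Take 2 servings of bell pepper: spends $2.40, +582.0 mg potassium (running total 976.0 mg).
Take 0.3615 servings of canned tuna: spends $0.47, +60.0 mg potassium (running total 1036.0 mg).
Filling greedily by potassium-per-dollar is optimal for one linear limit, giving 1036.0 mg.

1036.0 mg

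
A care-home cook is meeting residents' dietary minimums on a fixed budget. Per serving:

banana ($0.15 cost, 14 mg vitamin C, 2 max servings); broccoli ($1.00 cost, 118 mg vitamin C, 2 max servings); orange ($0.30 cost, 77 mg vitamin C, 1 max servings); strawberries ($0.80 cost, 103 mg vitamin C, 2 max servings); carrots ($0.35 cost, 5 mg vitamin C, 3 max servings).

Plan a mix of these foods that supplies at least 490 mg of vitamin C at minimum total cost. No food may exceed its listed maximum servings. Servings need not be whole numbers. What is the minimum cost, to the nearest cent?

Cost per mg of vitamin C: orange $0.0039, strawberries $0.0078, broccoli $0.0085, banana $0.0107, carrots $0.0700.
Take 1 serving of orange: +77.0 mg vitamin C for $0.30 (total $0.30, still need 413.0 mg).
Take 2 servings of strawberries: +206.0 mg vitamin C for $1.60 (total $1.90, still need 207.0 mg).
Take 1.754 servings of broccoli: +207.0 mg vitamin C for $1.75 (total $3.65, still need 0.0 mg).
Greedy by cheapest-per-mg is optimal for a single linear constraint, so the minimum cost is $3.65.

$3.65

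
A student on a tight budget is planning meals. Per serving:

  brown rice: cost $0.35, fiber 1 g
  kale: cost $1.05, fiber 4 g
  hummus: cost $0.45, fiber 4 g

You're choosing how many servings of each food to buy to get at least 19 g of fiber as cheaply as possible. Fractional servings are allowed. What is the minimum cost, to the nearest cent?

Cost per g of fiber: hummus $0.1125, kale $0.2625, brown rice $0.3500.
With no serving limits, use only hummus: 19 g / 4 g = 4.75 servings × $0.45 = $2.14.

$2.14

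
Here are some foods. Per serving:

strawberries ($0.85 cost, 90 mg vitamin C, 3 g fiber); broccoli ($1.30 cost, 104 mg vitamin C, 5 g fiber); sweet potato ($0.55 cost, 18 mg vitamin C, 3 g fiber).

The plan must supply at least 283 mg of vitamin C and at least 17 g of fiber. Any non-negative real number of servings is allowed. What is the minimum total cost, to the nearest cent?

Minimising a linear cost over {vitamin C ≥ 283, fiber ≥ 17, servings ≥ 0} — the optimum is at a vertex, using one or two foods.
strawberries only: max(283/90, 17/3) = 5.667 servings → $4.82.
broccoli only: max(283/104, 17/5) = 3.4 servings → $4.42.
sweet potato only: max(283/18, 17/3) = 15.72 servings → $8.65.
strawberries + broccoli: intersection lies outside the first quadrant.
strawberries + sweet potato with both tight: 2.514 servings and 3.153 servings → $3.87.
broccoli + sweet potato with both tight: 2.446 servings and 1.59 servings → $4.05.
The minimum over all feasible corners is $3.87.

$3.87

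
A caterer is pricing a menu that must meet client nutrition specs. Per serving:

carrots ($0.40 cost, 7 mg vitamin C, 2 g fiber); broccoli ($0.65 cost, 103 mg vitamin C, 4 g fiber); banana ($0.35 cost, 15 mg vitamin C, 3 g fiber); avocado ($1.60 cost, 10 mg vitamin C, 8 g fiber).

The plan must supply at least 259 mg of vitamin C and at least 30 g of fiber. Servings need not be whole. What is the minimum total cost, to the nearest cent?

$3.74

With two linear requirements the optimum uses one or two foods; enumerate the corners.
carrots only: max(259/7, 30/2) = 37 servings → $14.80.
broccoli only: max(259/103, 30/4) = 7.5 servings → $4.88.
banana only: max(259/15, 30/3) = 17.27 servings → $6.04.
avocado only: max(259/10, 30/8) = 25.9 servings → $41.44.
carrots + broccoli with both tight: 11.54 servings and 1.73 servings → $5.74.
carrots + banana with both targets exact would need a negative amount; discard.
carrots + avocado with both targets exact would need a negative amount; discard.
broccoli + banana with both tight: 1.313 servings and 8.249 servings → $3.74.
broccoli + avocado with both tight: 2.26 servings and 2.62 servings → $5.66.
banana + avocado: intersection lies outside the first quadrant.
Cheapest feasible corner: $3.74.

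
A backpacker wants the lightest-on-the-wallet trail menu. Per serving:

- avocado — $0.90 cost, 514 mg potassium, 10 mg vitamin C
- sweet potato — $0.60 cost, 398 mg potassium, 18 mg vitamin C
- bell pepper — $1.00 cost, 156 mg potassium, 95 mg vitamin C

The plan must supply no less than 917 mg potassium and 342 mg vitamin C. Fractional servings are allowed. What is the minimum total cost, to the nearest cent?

This is a tiny linear program; its minimum lies at a vertex of the feasible set. List the vertices and price them.
avocado only: max(917/514, 342/10) = 34.2 servings → $30.78.
sweet potato only: max(917/398, 342/18) = 19 servings → $11.40.
bell pepper only: max(917/156, 342/95) = 5.878 servings → $5.88.
avocado + sweet potato: the both-tight solution has a negative serving — not a feasible corner.
avocado + bell pepper with both tight: 0.7143 servings and 3.525 servings → $4.17.
sweet potato + bell pepper with both tight: 0.9646 servings and 3.417 servings → $4.00.
Cheapest feasible corner: $4.00.

$4.00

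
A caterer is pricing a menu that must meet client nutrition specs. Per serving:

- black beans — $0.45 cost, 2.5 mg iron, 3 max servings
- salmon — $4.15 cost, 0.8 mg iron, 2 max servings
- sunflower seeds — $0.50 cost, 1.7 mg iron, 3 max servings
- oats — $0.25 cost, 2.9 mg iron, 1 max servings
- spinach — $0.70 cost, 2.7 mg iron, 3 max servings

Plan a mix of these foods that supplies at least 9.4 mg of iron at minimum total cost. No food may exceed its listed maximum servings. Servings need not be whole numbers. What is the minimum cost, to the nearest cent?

$1.42

Cost per mg of iron: oats $0.0862, black beans $0.1800, spinach $0.2593, sunflower seeds $0.2941, salmon $5.1875.
Take 1 serving of oats: +2.9 mg iron for $0.25 (total $0.25, still need 6.5 mg).
Take 2.6 servings of black beans: +6.5 mg iron for $1.17 (total $1.42, still need 0.0 mg).
Greedy by cheapest-per-mg is optimal for a single linear constraint, so the minimum cost is $1.42.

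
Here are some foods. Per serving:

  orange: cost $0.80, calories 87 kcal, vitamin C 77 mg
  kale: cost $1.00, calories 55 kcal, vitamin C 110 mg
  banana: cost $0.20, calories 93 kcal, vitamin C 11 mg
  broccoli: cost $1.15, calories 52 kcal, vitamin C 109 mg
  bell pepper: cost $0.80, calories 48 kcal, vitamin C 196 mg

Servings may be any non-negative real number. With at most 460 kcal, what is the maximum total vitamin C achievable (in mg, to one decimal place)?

1878.3 mg

Vitamin C per kcal: bell pepper 4.083, broccoli 2.096, kale 2, orange 0.8851, banana 0.1183.
With no serving limits, spend the whole calories allowance on bell pepper: 460 kcal / 48 kcal × 196 mg = 1878.3 mg.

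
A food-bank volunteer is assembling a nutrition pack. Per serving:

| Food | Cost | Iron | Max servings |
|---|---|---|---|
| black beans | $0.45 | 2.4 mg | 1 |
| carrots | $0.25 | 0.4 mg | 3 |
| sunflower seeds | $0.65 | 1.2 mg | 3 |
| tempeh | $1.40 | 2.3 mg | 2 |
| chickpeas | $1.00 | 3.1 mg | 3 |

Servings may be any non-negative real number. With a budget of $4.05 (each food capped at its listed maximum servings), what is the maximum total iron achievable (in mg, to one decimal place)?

12.8 mg

Iron per dollar: black beans 5.333, chickpeas 3.1, sunflower seeds 1.846, tempeh 1.643, carrots 1.6.
Take 1 serving of black beans: spends $0.45, +2.4 mg iron (running total 2.4 mg).
Take 3 servings of chickpeas: spends $3.00, +9.3 mg iron (running total 11.7 mg).
Take 0.9231 servings of sunflower seeds: spends $0.60, +1.1 mg iron (running total 12.8 mg).
Greedy by best ratio exhausts the cost allowance optimally: 12.8 mg.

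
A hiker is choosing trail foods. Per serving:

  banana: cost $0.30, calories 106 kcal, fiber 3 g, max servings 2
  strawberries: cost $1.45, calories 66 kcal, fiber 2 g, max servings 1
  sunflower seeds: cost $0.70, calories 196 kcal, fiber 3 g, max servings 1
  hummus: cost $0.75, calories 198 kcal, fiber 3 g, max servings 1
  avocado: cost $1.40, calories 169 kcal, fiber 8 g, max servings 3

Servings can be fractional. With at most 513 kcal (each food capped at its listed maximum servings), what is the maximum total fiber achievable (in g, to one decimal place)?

24.2 g

Fiber per kcal: avocado 0.04734, strawberries 0.0303, banana 0.0283, sunflower seeds 0.01531, hummus 0.01515.
Take 3 servings of avocado: uses 507 kcal, +24.0 g fiber (running total 24.0 g).
Take 0.09091 servings of strawberries: uses 6 kcal, +0.2 g fiber (running total 24.2 g).
Filling greedily by fiber-per-kcal is optimal for one linear limit, giving 24.2 g.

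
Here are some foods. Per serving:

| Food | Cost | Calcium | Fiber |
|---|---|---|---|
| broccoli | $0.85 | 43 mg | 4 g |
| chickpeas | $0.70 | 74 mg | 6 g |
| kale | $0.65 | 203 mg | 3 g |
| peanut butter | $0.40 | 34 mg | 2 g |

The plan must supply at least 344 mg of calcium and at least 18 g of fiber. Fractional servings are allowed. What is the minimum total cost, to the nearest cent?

$2.32

An LP optimum is at a vertex; with two nutrient constraints at most two foods are used. Check each candidate.
broccoli only: max(344/43, 18/4) = 8 servings → $6.80.
chickpeas only: max(344/74, 18/6) = 4.649 servings → $3.25.
kale only: max(344/203, 18/3) = 6 servings → $3.90.
peanut butter only: max(344/34, 18/2) = 10.12 servings → $4.05.
broccoli + chickpeas: the both-tight solution has a negative serving — not a feasible corner.
broccoli + kale with both tight: 3.839 servings and 0.8814 servings → $3.84.
broccoli + peanut butter with both targets exact would need a negative amount; discard.
chickpeas + kale with both tight: 2.633 servings and 0.7349 servings → $2.32.
chickpeas + peanut butter: the both-tight solution has a negative serving — not a feasible corner.
kale + peanut butter with both tight: 0.25 servings and 8.625 servings → $3.61.
So the least-cost plan costs $2.32.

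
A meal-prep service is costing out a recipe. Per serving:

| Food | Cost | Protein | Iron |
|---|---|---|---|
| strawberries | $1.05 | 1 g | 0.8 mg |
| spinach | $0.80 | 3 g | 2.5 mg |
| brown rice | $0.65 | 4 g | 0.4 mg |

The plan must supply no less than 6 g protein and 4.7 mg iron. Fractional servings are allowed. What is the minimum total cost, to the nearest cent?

At the optimum either one food covers both requirements or two foods hit both targets exactly; no other combination can be cheaper.
strawberries only: max(6/1, 4.7/0.8) = 6 servings → $6.30.
spinach only: max(6/3, 4.7/2.5) = 2 servings → $1.60.
brown rice only: max(6/4, 4.7/0.4) = 11.75 servings → $7.64.
strawberries + spinach: intersection lies outside the first quadrant.
strawberries + brown rice with both tight: 5.857 servings and 0.03571 servings → $6.17.
spinach + brown rice with both tight: 1.864 servings and 0.1023 servings → $1.56.
So the least-cost plan costs $1.56.

$1.56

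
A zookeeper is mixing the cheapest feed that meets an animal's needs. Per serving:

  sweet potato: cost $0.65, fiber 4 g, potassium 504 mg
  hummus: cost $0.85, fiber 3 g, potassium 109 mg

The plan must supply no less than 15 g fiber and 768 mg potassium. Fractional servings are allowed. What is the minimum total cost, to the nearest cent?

$2.44

A basic optimal solution has at most two foods positive. Try each food alone and each pair with both targets met exactly.
sweet potato only: max(15/4, 768/504) = 3.75 servings → $2.44.
hummus only: max(15/3, 768/109) = 7.046 servings → $5.99.
sweet potato + hummus with both tight: 0.6217 servings and 4.171 servings → $3.95.
The minimum over all feasible corners is $2.44.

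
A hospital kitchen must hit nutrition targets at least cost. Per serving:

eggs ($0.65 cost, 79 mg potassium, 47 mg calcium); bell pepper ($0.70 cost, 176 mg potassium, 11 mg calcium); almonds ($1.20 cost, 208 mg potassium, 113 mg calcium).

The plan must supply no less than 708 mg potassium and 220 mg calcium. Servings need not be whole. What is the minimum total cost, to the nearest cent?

$3.47

Two binding constraints pin down two serving amounts, so the optimal mix uses at most two foods. The candidates are each food alone (scaled to the tighter of potassium/calcium) and each pair with both constraints tight.
eggs only: max(708/79, 220/47) = 8.962 servings → $5.83.
bell pepper only: max(708/176, 220/11) = 20 servings → $14.00.
almonds only: max(708/208, 220/113) = 3.404 servings → $4.08.
eggs + bell pepper with both tight: 4.178 servings and 2.147 servings → $4.22.
eggs + almonds with both targets exact would need a negative amount; discard.
bell pepper + almonds with both tight: 1.946 servings and 1.758 servings → $3.47.
So the least-cost plan costs $3.47.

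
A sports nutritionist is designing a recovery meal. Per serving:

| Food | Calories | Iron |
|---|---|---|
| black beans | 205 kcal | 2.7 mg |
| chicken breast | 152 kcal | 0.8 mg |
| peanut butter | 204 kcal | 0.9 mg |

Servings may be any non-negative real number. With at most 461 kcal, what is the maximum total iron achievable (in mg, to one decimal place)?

6.1 mg

Iron per kcal: black beans 0.01317, chicken breast 0.005263, peanut butter 0.004412.
With no serving limits, spend the whole calories allowance on black beans: 461 kcal / 205 kcal × 2.7 mg = 6.1 mg.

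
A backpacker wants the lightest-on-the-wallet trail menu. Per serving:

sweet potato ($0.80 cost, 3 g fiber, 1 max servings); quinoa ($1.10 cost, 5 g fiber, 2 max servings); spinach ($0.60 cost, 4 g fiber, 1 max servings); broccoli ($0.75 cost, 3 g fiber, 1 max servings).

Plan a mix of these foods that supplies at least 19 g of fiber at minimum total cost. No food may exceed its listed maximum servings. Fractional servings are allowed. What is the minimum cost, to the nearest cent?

Cost per g of fiber: spinach $0.1500, quinoa $0.2200, broccoli $0.2500, sweet potato $0.2667.
Take 1 serving of spinach: +4.0 g fiber for $0.60 (total $0.60, still need 15.0 g).
Take 2 servings of quinoa: +10.0 g fiber for $2.20 (total $2.80, still need 5.0 g).
Take 1 serving of broccoli: +3.0 g fiber for $0.75 (total $3.55, still need 2.0 g).
Take 0.6667 servings of sweet potato: +2.0 g fiber for $0.53 (total $4.08, still need 0.0 g).
Greedy by cheapest-per-g is optimal for a single linear constraint, so the minimum cost is $4.08.

$4.08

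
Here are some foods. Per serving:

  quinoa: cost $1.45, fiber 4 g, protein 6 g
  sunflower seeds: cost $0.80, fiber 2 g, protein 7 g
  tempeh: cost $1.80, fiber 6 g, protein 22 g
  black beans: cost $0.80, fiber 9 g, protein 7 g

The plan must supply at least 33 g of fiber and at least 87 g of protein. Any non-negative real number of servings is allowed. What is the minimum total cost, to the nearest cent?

$7.42

The cheapest plan sits at a corner of the feasible region — with two constraints it uses at most two foods.
quinoa only: max(33/4, 87/6) = 14.5 servings → $21.02.
sunflower seeds only: max(33/2, 87/7) = 16.5 servings → $13.20.
tempeh only: max(33/6, 87/22) = 5.5 servings → $9.90.
black beans only: max(33/9, 87/7) = 12.43 servings → $9.94.
quinoa + sunflower seeds with both tight: 3.562 servings and 9.375 servings → $12.67.
quinoa + tempeh with both tight: 3.923 servings and 2.885 servings → $10.88.
quinoa + black beans: intersection lies outside the first quadrant.
sunflower seeds + tempeh with both targets exact would need a negative amount; discard.
sunflower seeds + black beans with both tight: 11.27 servings and 1.163 servings → $9.94.
tempeh + black beans with both tight: 3.538 servings and 1.308 servings → $7.42.
The minimum over all feasible corners is $7.42.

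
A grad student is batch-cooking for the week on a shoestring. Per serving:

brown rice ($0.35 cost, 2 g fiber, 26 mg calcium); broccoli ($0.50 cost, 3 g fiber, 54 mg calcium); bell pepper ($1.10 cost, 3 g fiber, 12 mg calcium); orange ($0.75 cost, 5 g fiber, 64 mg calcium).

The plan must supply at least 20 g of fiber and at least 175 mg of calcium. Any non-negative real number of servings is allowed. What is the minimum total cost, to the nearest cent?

The cheapest plan sits at a corner of the feasible region — with two constraints it uses at most two foods.
brown rice only: max(20/2, 175/26) = 10 servings → $3.50.
broccoli only: max(20/3, 175/54) = 6.667 servings → $3.33.
bell pepper only: max(20/3, 175/12) = 14.58 servings → $16.04.
orange only: max(20/5, 175/64) = 4 servings → $3.00.
brown rice + broccoli: intersection lies outside the first quadrant.
brown rice + bell pepper with both tight: 5.278 servings and 3.148 servings → $5.31.
brown rice + orange with both targets exact would need a negative amount; discard.
broccoli + bell pepper with both tight: 2.262 servings and 4.405 servings → $5.98.
broccoli + orange with both targets exact would need a negative amount; discard.
bell pepper + orange with both tight: 3.068 servings and 2.159 servings → $4.99.
The minimum over all feasible corners is $3.00.

$3.00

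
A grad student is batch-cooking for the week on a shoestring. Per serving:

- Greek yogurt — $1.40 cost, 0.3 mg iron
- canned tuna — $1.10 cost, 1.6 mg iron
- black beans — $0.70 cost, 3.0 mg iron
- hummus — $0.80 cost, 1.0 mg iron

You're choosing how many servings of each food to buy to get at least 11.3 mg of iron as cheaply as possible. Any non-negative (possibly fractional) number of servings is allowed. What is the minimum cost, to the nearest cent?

$2.64

Cost per mg of iron: black beans $0.2333, canned tuna $0.6875, hummus $0.8000, Greek yogurt $4.6667.
With no serving limits, use only black beans: 11.3 mg / 3.0 mg = 3.767 servings × $0.70 = $2.64.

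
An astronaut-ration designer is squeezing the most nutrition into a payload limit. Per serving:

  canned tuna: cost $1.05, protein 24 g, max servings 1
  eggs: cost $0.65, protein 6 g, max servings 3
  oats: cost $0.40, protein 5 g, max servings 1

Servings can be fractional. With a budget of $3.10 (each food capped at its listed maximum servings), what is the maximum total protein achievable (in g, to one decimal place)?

44.2 g

Protein per dollar: canned tuna 22.86, oats 12.5, eggs 9.231.
Take 1 serving of canned tuna: spends $1.05, +24.0 g protein (running total 24.0 g).
Take 1 serving of oats: spends $0.40, +5.0 g protein (running total 29.0 g).
Take 2.538 servings of eggs: spends $1.65, +15.2 g protein (running total 44.2 g).
Filling greedily by protein-per-dollar is optimal for one linear limit, giving 44.2 g.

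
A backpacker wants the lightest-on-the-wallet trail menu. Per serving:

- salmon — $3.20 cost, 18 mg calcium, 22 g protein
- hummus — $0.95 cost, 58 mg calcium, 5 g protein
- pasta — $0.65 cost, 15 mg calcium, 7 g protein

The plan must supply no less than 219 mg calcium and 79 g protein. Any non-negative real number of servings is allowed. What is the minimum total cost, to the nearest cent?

With two linear requirements the optimum uses one or two foods; enumerate the corners.
salmon only: max(219/18, 79/22) = 12.17 servings → $38.93.
hummus only: max(219/58, 79/5) = 15.8 servings → $15.01.
pasta only: max(219/15, 79/7) = 14.6 servings → $9.49.
salmon + hummus with both tight: 2.94 servings and 2.863 servings → $12.13.
salmon + pasta: the both-tight solution has a negative serving — not a feasible corner.
hummus + pasta with both tight: 1.051 servings and 10.53 servings → $7.85.
So the least-cost plan costs $7.85.

$7.85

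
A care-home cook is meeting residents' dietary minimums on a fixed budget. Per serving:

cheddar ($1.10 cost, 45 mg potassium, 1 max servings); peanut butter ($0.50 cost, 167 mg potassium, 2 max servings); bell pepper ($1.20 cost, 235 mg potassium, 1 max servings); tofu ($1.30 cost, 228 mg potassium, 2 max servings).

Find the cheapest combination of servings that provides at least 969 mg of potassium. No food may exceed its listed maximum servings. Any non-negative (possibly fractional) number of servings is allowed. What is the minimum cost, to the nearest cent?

$4.48

Cost per mg of potassium: peanut butter $0.0030, bell pepper $0.0051, tofu $0.0057, cheddar $0.0244.
Take 2 servings of peanut butter: +334.0 mg potassium for $1.00 (total $1.00, still need 635.0 mg).
Take 1 serving of bell pepper: +235.0 mg potassium for $1.20 (total $2.20, still need 400.0 mg).
Take 1.754 servings of tofu: +400.0 mg potassium for $2.28 (total $4.48, still need 0.0 mg).
Greedy by cheapest-per-mg is optimal for a single linear constraint, so the minimum cost is $4.48.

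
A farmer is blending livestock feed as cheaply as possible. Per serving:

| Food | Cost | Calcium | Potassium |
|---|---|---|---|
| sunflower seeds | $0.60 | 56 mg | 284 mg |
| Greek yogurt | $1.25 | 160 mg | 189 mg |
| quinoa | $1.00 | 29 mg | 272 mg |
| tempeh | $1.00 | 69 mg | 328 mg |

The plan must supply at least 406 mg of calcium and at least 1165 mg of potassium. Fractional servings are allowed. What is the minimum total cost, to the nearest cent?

$3.68

Compare the cost at each extreme point of the feasible region.
sunflower seeds only: max(406/56, 1165/284) = 7.25 servings → $4.35.
Greek yogurt only: max(406/160, 1165/189) = 6.164 servings → $7.71.
quinoa only: max(406/29, 1165/272) = 14 servings → $14.00.
tempeh only: max(406/69, 1165/328) = 5.884 servings → $5.88.
sunflower seeds + Greek yogurt with both tight: 3.146 servings and 1.436 servings → $3.68.
sunflower seeds + quinoa with both targets exact would need a negative amount; discard.
sunflower seeds + tempeh: intersection lies outside the first quadrant.
Greek yogurt + quinoa with both tight: 2.015 servings and 2.883 servings → $5.40.
Greek yogurt + tempeh with both tight: 1.338 servings and 2.781 servings → $4.45.
quinoa + tempeh: the both-tight solution has a negative serving — not a feasible corner.
Cheapest feasible corner: $3.68.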